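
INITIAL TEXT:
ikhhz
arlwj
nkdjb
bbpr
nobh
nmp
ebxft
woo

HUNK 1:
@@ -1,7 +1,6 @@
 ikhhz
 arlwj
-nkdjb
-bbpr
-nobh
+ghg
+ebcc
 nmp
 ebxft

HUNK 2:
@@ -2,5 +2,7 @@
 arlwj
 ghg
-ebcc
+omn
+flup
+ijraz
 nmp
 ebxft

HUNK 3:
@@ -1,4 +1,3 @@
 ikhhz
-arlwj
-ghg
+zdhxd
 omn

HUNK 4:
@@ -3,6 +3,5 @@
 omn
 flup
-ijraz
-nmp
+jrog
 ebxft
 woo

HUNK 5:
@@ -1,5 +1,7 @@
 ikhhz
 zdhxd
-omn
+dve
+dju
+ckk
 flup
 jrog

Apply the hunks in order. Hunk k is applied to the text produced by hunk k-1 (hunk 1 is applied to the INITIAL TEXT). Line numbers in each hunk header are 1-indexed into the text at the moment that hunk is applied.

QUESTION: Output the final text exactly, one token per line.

Hunk 1: at line 1 remove [nkdjb,bbpr,nobh] add [ghg,ebcc] -> 7 lines: ikhhz arlwj ghg ebcc nmp ebxft woo
Hunk 2: at line 2 remove [ebcc] add [omn,flup,ijraz] -> 9 lines: ikhhz arlwj ghg omn flup ijraz nmp ebxft woo
Hunk 3: at line 1 remove [arlwj,ghg] add [zdhxd] -> 8 lines: ikhhz zdhxd omn flup ijraz nmp ebxft woo
Hunk 4: at line 3 remove [ijraz,nmp] add [jrog] -> 7 lines: ikhhz zdhxd omn flup jrog ebxft woo
Hunk 5: at line 1 remove [omn] add [dve,dju,ckk] -> 9 lines: ikhhz zdhxd dve dju ckk flup jrog ebxft woo

Answer: ikhhz
zdhxd
dve
dju
ckk
flup
jrog
ebxft
woo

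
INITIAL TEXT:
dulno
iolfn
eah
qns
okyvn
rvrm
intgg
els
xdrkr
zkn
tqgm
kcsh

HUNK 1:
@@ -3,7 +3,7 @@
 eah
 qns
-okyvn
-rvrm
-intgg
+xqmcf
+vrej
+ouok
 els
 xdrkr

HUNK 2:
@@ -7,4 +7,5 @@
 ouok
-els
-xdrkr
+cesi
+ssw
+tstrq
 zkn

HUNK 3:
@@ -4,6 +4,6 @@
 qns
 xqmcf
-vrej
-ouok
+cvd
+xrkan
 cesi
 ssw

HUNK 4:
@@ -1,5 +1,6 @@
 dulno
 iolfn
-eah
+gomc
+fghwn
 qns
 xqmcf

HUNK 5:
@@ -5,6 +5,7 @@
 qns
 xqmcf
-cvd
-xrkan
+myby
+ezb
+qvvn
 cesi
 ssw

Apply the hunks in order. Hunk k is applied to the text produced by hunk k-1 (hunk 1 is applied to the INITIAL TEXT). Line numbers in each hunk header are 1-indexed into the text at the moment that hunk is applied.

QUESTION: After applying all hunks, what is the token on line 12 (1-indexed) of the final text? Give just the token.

Answer: tstrq

Derivation:
Hunk 1: at line 3 remove [okyvn,rvrm,intgg] add [xqmcf,vrej,ouok] -> 12 lines: dulno iolfn eah qns xqmcf vrej ouok els xdrkr zkn tqgm kcsh
Hunk 2: at line 7 remove [els,xdrkr] add [cesi,ssw,tstrq] -> 13 lines: dulno iolfn eah qns xqmcf vrej ouok cesi ssw tstrq zkn tqgm kcsh
Hunk 3: at line 4 remove [vrej,ouok] add [cvd,xrkan] -> 13 lines: dulno iolfn eah qns xqmcf cvd xrkan cesi ssw tstrq zkn tqgm kcsh
Hunk 4: at line 1 remove [eah] add [gomc,fghwn] -> 14 lines: dulno iolfn gomc fghwn qns xqmcf cvd xrkan cesi ssw tstrq zkn tqgm kcsh
Hunk 5: at line 5 remove [cvd,xrkan] add [myby,ezb,qvvn] -> 15 lines: dulno iolfn gomc fghwn qns xqmcf myby ezb qvvn cesi ssw tstrq zkn tqgm kcsh
Final line 12: tstrq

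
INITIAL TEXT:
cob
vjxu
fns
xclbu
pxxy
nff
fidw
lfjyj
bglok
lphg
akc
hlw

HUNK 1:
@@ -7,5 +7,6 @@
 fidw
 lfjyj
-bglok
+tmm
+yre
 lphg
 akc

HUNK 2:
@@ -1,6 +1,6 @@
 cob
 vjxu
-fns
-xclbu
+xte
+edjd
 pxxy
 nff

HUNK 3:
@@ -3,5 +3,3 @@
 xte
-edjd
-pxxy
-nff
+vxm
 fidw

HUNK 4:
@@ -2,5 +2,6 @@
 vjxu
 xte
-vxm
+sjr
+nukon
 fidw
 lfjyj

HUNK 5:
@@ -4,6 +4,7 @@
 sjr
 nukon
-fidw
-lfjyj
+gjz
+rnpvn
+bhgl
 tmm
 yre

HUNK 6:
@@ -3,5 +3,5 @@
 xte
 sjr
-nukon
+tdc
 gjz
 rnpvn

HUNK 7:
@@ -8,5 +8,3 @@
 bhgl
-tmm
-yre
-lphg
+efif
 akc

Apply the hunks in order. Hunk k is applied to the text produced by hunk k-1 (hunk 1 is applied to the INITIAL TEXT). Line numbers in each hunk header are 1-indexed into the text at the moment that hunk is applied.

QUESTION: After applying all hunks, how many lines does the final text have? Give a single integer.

Answer: 11

Derivation:
Hunk 1: at line 7 remove [bglok] add [tmm,yre] -> 13 lines: cob vjxu fns xclbu pxxy nff fidw lfjyj tmm yre lphg akc hlw
Hunk 2: at line 1 remove [fns,xclbu] add [xte,edjd] -> 13 lines: cob vjxu xte edjd pxxy nff fidw lfjyj tmm yre lphg akc hlw
Hunk 3: at line 3 remove [edjd,pxxy,nff] add [vxm] -> 11 lines: cob vjxu xte vxm fidw lfjyj tmm yre lphg akc hlw
Hunk 4: at line 2 remove [vxm] add [sjr,nukon] -> 12 lines: cob vjxu xte sjr nukon fidw lfjyj tmm yre lphg akc hlw
Hunk 5: at line 4 remove [fidw,lfjyj] add [gjz,rnpvn,bhgl] -> 13 lines: cob vjxu xte sjr nukon gjz rnpvn bhgl tmm yre lphg akc hlw
Hunk 6: at line 3 remove [nukon] add [tdc] -> 13 lines: cob vjxu xte sjr tdc gjz rnpvn bhgl tmm yre lphg akc hlw
Hunk 7: at line 8 remove [tmm,yre,lphg] add [efif] -> 11 lines: cob vjxu xte sjr tdc gjz rnpvn bhgl efif akc hlw
Final line count: 11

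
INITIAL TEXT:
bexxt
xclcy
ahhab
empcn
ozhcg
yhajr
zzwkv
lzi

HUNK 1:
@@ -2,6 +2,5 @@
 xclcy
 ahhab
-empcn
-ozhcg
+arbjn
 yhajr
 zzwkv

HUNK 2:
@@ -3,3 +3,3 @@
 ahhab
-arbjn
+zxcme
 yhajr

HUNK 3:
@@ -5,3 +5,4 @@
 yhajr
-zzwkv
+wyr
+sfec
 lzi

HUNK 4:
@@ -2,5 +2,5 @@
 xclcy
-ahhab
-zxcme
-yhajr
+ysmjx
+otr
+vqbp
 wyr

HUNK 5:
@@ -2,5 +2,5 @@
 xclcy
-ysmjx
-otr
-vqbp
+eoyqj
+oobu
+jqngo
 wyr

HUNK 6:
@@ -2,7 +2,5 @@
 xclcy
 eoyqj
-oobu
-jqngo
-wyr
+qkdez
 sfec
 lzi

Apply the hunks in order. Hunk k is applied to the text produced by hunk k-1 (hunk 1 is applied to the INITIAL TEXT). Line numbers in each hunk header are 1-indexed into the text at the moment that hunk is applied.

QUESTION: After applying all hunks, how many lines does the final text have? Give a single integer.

Hunk 1: at line 2 remove [empcn,ozhcg] add [arbjn] -> 7 lines: bexxt xclcy ahhab arbjn yhajr zzwkv lzi
Hunk 2: at line 3 remove [arbjn] add [zxcme] -> 7 lines: bexxt xclcy ahhab zxcme yhajr zzwkv lzi
Hunk 3: at line 5 remove [zzwkv] add [wyr,sfec] -> 8 lines: bexxt xclcy ahhab zxcme yhajr wyr sfec lzi
Hunk 4: at line 2 remove [ahhab,zxcme,yhajr] add [ysmjx,otr,vqbp] -> 8 lines: bexxt xclcy ysmjx otr vqbp wyr sfec lzi
Hunk 5: at line 2 remove [ysmjx,otr,vqbp] add [eoyqj,oobu,jqngo] -> 8 lines: bexxt xclcy eoyqj oobu jqngo wyr sfec lzi
Hunk 6: at line 2 remove [oobu,jqngo,wyr] add [qkdez] -> 6 lines: bexxt xclcy eoyqj qkdez sfec lzi
Final line count: 6

Answer: 6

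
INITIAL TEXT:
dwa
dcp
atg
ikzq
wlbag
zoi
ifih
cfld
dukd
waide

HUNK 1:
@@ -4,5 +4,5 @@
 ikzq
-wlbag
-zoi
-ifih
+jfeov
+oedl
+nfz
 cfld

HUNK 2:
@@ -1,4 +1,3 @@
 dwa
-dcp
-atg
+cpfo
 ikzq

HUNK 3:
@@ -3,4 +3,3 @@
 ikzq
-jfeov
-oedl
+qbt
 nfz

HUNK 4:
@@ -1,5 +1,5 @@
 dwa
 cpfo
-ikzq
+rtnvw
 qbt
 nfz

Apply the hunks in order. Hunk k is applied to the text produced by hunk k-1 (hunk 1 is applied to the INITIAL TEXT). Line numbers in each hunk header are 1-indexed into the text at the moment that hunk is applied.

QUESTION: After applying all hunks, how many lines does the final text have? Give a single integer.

Hunk 1: at line 4 remove [wlbag,zoi,ifih] add [jfeov,oedl,nfz] -> 10 lines: dwa dcp atg ikzq jfeov oedl nfz cfld dukd waide
Hunk 2: at line 1 remove [dcp,atg] add [cpfo] -> 9 lines: dwa cpfo ikzq jfeov oedl nfz cfld dukd waide
Hunk 3: at line 3 remove [jfeov,oedl] add [qbt] -> 8 lines: dwa cpfo ikzq qbt nfz cfld dukd waide
Hunk 4: at line 1 remove [ikzq] add [rtnvw] -> 8 lines: dwa cpfo rtnvw qbt nfz cfld dukd waide
Final line count: 8

Answer: 8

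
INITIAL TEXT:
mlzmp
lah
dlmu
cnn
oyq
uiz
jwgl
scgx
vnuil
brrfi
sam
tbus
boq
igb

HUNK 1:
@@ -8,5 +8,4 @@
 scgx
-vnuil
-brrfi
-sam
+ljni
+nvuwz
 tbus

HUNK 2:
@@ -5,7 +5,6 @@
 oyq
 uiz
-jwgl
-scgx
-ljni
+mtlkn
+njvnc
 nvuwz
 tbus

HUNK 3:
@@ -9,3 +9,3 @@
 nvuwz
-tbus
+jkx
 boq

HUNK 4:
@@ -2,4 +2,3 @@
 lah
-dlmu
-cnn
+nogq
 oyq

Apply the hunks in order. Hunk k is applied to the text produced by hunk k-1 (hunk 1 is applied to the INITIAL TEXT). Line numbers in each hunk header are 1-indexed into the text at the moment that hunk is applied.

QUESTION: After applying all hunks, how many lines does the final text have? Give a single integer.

Answer: 11

Derivation:
Hunk 1: at line 8 remove [vnuil,brrfi,sam] add [ljni,nvuwz] -> 13 lines: mlzmp lah dlmu cnn oyq uiz jwgl scgx ljni nvuwz tbus boq igb
Hunk 2: at line 5 remove [jwgl,scgx,ljni] add [mtlkn,njvnc] -> 12 lines: mlzmp lah dlmu cnn oyq uiz mtlkn njvnc nvuwz tbus boq igb
Hunk 3: at line 9 remove [tbus] add [jkx] -> 12 lines: mlzmp lah dlmu cnn oyq uiz mtlkn njvnc nvuwz jkx boq igb
Hunk 4: at line 2 remove [dlmu,cnn] add [nogq] -> 11 lines: mlzmp lah nogq oyq uiz mtlkn njvnc nvuwz jkx boq igb
Final line count: 11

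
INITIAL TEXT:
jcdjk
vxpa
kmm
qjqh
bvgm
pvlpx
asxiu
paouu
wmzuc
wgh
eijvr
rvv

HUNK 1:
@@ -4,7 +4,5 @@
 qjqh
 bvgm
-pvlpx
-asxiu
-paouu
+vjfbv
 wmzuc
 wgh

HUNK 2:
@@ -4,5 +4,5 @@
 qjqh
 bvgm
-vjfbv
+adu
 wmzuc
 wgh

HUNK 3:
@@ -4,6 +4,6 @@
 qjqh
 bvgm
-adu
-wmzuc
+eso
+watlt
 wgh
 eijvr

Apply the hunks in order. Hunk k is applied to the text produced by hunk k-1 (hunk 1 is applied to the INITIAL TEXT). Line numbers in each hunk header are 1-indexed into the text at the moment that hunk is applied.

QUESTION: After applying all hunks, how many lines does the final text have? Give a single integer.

Hunk 1: at line 4 remove [pvlpx,asxiu,paouu] add [vjfbv] -> 10 lines: jcdjk vxpa kmm qjqh bvgm vjfbv wmzuc wgh eijvr rvv
Hunk 2: at line 4 remove [vjfbv] add [adu] -> 10 lines: jcdjk vxpa kmm qjqh bvgm adu wmzuc wgh eijvr rvv
Hunk 3: at line 4 remove [adu,wmzuc] add [eso,watlt] -> 10 lines: jcdjk vxpa kmm qjqh bvgm eso watlt wgh eijvr rvv
Final line count: 10

Answer: 10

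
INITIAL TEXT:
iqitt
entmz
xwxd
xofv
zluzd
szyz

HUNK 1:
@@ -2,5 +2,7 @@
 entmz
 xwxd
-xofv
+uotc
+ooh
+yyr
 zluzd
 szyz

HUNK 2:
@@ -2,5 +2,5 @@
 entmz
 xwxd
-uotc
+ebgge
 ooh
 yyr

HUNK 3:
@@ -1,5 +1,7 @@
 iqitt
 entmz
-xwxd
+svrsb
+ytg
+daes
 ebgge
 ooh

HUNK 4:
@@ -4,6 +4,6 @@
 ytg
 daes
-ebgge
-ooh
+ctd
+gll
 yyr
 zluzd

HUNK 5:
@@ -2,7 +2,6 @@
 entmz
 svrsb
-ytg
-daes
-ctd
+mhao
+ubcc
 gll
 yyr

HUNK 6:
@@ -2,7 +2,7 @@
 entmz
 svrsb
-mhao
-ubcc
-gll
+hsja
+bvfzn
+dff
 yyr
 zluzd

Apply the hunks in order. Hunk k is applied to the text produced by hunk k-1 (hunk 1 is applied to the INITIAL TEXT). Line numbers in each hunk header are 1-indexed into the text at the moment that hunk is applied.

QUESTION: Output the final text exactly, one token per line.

Hunk 1: at line 2 remove [xofv] add [uotc,ooh,yyr] -> 8 lines: iqitt entmz xwxd uotc ooh yyr zluzd szyz
Hunk 2: at line 2 remove [uotc] add [ebgge] -> 8 lines: iqitt entmz xwxd ebgge ooh yyr zluzd szyz
Hunk 3: at line 1 remove [xwxd] add [svrsb,ytg,daes] -> 10 lines: iqitt entmz svrsb ytg daes ebgge ooh yyr zluzd szyz
Hunk 4: at line 4 remove [ebgge,ooh] add [ctd,gll] -> 10 lines: iqitt entmz svrsb ytg daes ctd gll yyr zluzd szyz
Hunk 5: at line 2 remove [ytg,daes,ctd] add [mhao,ubcc] -> 9 lines: iqitt entmz svrsb mhao ubcc gll yyr zluzd szyz
Hunk 6: at line 2 remove [mhao,ubcc,gll] add [hsja,bvfzn,dff] -> 9 lines: iqitt entmz svrsb hsja bvfzn dff yyr zluzd szyz

Answer: iqitt
entmz
svrsb
hsja
bvfzn
dff
yyr
zluzd
szyz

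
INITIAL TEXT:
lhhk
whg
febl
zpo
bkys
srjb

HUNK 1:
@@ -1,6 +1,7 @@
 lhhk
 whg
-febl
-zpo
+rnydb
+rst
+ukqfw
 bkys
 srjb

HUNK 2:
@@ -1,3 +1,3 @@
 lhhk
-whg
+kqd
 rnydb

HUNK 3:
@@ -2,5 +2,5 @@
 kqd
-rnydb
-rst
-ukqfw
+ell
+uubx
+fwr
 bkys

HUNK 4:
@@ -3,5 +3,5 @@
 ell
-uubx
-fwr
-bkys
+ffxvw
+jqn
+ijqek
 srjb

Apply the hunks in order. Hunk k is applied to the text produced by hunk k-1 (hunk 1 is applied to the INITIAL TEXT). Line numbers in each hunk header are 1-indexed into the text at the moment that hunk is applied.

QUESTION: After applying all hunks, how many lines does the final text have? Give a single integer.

Hunk 1: at line 1 remove [febl,zpo] add [rnydb,rst,ukqfw] -> 7 lines: lhhk whg rnydb rst ukqfw bkys srjb
Hunk 2: at line 1 remove [whg] add [kqd] -> 7 lines: lhhk kqd rnydb rst ukqfw bkys srjb
Hunk 3: at line 2 remove [rnydb,rst,ukqfw] add [ell,uubx,fwr] -> 7 lines: lhhk kqd ell uubx fwr bkys srjb
Hunk 4: at line 3 remove [uubx,fwr,bkys] add [ffxvw,jqn,ijqek] -> 7 lines: lhhk kqd ell ffxvw jqn ijqek srjb
Final line count: 7

Answer: 7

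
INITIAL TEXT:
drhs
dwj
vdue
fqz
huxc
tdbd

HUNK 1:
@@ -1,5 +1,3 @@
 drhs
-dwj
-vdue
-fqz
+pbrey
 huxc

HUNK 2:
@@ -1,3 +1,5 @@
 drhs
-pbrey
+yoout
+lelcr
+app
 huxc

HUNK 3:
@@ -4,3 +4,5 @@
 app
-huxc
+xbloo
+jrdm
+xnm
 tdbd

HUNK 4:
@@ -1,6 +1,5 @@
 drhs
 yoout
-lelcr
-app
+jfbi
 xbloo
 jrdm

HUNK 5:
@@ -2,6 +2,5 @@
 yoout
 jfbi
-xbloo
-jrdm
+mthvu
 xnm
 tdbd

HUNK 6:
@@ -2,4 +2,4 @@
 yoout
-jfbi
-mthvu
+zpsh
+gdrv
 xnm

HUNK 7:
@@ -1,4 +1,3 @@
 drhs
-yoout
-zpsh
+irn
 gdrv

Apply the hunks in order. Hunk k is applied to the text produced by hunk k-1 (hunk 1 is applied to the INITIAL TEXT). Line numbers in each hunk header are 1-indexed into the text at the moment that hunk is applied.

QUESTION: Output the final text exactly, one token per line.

Answer: drhs
irn
gdrv
xnm
tdbd

Derivation:
Hunk 1: at line 1 remove [dwj,vdue,fqz] add [pbrey] -> 4 lines: drhs pbrey huxc tdbd
Hunk 2: at line 1 remove [pbrey] add [yoout,lelcr,app] -> 6 lines: drhs yoout lelcr app huxc tdbd
Hunk 3: at line 4 remove [huxc] add [xbloo,jrdm,xnm] -> 8 lines: drhs yoout lelcr app xbloo jrdm xnm tdbd
Hunk 4: at line 1 remove [lelcr,app] add [jfbi] -> 7 lines: drhs yoout jfbi xbloo jrdm xnm tdbd
Hunk 5: at line 2 remove [xbloo,jrdm] add [mthvu] -> 6 lines: drhs yoout jfbi mthvu xnm tdbd
Hunk 6: at line 2 remove [jfbi,mthvu] add [zpsh,gdrv] -> 6 lines: drhs yoout zpsh gdrv xnm tdbd
Hunk 7: at line 1 remove [yoout,zpsh] add [irn] -> 5 lines: drhs irn gdrv xnm tdbd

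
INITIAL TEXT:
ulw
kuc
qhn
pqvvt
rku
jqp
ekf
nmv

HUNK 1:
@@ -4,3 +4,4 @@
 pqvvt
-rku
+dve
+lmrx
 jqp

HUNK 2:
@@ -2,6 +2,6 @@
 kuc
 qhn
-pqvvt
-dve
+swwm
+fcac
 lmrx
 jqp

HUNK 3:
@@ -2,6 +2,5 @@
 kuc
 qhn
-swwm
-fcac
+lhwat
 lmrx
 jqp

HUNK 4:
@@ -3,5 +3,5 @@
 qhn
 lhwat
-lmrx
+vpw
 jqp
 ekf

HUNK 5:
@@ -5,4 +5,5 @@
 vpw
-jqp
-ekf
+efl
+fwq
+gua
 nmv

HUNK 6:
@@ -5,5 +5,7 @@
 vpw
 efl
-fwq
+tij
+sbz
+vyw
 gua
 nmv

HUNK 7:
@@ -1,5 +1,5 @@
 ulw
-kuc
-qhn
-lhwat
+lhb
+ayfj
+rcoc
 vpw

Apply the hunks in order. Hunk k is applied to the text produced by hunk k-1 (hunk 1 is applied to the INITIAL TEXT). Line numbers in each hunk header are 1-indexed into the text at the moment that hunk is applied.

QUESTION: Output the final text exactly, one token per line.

Answer: ulw
lhb
ayfj
rcoc
vpw
efl
tij
sbz
vyw
gua
nmv

Derivation:
Hunk 1: at line 4 remove [rku] add [dve,lmrx] -> 9 lines: ulw kuc qhn pqvvt dve lmrx jqp ekf nmv
Hunk 2: at line 2 remove [pqvvt,dve] add [swwm,fcac] -> 9 lines: ulw kuc qhn swwm fcac lmrx jqp ekf nmv
Hunk 3: at line 2 remove [swwm,fcac] add [lhwat] -> 8 lines: ulw kuc qhn lhwat lmrx jqp ekf nmv
Hunk 4: at line 3 remove [lmrx] add [vpw] -> 8 lines: ulw kuc qhn lhwat vpw jqp ekf nmv
Hunk 5: at line 5 remove [jqp,ekf] add [efl,fwq,gua] -> 9 lines: ulw kuc qhn lhwat vpw efl fwq gua nmv
Hunk 6: at line 5 remove [fwq] add [tij,sbz,vyw] -> 11 lines: ulw kuc qhn lhwat vpw efl tij sbz vyw gua nmv
Hunk 7: at line 1 remove [kuc,qhn,lhwat] add [lhb,ayfj,rcoc] -> 11 lines: ulw lhb ayfj rcoc vpw efl tij sbz vyw gua nmv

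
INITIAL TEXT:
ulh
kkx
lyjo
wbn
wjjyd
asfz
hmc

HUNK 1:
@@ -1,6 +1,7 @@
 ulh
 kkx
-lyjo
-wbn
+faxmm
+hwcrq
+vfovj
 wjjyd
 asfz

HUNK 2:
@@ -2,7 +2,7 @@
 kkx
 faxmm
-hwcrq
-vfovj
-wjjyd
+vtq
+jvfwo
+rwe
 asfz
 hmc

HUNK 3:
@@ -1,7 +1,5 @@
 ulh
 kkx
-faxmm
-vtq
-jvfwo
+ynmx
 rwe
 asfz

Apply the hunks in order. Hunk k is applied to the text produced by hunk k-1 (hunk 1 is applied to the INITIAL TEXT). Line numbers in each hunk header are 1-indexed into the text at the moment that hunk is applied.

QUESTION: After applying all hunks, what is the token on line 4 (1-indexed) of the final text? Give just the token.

Answer: rwe

Derivation:
Hunk 1: at line 1 remove [lyjo,wbn] add [faxmm,hwcrq,vfovj] -> 8 lines: ulh kkx faxmm hwcrq vfovj wjjyd asfz hmc
Hunk 2: at line 2 remove [hwcrq,vfovj,wjjyd] add [vtq,jvfwo,rwe] -> 8 lines: ulh kkx faxmm vtq jvfwo rwe asfz hmc
Hunk 3: at line 1 remove [faxmm,vtq,jvfwo] add [ynmx] -> 6 lines: ulh kkx ynmx rwe asfz hmc
Final line 4: rwe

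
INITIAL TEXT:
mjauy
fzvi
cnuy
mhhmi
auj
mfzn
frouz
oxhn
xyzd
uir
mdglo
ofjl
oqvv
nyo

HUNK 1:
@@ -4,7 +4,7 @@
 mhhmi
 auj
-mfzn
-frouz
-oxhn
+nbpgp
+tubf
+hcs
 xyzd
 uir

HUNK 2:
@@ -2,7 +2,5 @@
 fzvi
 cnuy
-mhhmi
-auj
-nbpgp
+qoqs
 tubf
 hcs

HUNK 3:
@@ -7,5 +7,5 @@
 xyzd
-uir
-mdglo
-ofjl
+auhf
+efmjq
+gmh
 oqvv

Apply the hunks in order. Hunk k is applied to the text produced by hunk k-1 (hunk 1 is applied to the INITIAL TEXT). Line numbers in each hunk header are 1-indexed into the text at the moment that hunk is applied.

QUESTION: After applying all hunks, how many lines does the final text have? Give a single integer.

Answer: 12

Derivation:
Hunk 1: at line 4 remove [mfzn,frouz,oxhn] add [nbpgp,tubf,hcs] -> 14 lines: mjauy fzvi cnuy mhhmi auj nbpgp tubf hcs xyzd uir mdglo ofjl oqvv nyo
Hunk 2: at line 2 remove [mhhmi,auj,nbpgp] add [qoqs] -> 12 lines: mjauy fzvi cnuy qoqs tubf hcs xyzd uir mdglo ofjl oqvv nyo
Hunk 3: at line 7 remove [uir,mdglo,ofjl] add [auhf,efmjq,gmh] -> 12 lines: mjauy fzvi cnuy qoqs tubf hcs xyzd auhf efmjq gmh oqvv nyo
Final line count: 12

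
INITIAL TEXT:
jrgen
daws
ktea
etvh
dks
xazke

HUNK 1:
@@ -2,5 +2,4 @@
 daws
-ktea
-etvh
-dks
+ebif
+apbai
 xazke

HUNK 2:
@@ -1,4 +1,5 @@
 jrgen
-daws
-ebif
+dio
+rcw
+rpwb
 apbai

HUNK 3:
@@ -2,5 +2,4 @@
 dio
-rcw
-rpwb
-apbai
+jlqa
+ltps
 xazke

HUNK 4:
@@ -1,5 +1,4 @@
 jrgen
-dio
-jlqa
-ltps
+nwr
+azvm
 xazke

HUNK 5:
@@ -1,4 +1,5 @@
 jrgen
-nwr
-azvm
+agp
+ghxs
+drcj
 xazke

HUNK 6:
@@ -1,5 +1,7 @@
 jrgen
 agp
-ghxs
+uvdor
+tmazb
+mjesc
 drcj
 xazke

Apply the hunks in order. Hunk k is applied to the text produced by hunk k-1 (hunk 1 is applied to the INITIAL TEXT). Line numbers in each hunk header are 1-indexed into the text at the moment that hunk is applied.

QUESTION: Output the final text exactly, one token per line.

Hunk 1: at line 2 remove [ktea,etvh,dks] add [ebif,apbai] -> 5 lines: jrgen daws ebif apbai xazke
Hunk 2: at line 1 remove [daws,ebif] add [dio,rcw,rpwb] -> 6 lines: jrgen dio rcw rpwb apbai xazke
Hunk 3: at line 2 remove [rcw,rpwb,apbai] add [jlqa,ltps] -> 5 lines: jrgen dio jlqa ltps xazke
Hunk 4: at line 1 remove [dio,jlqa,ltps] add [nwr,azvm] -> 4 lines: jrgen nwr azvm xazke
Hunk 5: at line 1 remove [nwr,azvm] add [agp,ghxs,drcj] -> 5 lines: jrgen agp ghxs drcj xazke
Hunk 6: at line 1 remove [ghxs] add [uvdor,tmazb,mjesc] -> 7 lines: jrgen agp uvdor tmazb mjesc drcj xazke

Answer: jrgen
agp
uvdor
tmazb
mjesc
drcj
xazke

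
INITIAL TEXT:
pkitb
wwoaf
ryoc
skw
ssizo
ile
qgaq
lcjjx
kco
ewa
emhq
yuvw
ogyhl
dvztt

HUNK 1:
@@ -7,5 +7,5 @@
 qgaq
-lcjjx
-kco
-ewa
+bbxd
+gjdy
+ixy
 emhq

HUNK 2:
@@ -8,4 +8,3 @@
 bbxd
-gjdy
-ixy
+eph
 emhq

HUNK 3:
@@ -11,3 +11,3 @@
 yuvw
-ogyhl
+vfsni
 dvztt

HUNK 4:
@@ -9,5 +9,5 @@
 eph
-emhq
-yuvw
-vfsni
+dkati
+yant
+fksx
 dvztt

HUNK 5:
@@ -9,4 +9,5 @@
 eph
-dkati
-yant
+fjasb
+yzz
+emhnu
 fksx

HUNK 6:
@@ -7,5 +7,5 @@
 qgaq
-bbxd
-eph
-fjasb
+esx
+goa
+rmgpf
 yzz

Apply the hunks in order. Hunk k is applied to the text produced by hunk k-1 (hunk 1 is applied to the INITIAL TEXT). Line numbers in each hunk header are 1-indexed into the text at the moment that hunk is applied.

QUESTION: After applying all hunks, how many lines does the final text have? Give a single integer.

Answer: 14

Derivation:
Hunk 1: at line 7 remove [lcjjx,kco,ewa] add [bbxd,gjdy,ixy] -> 14 lines: pkitb wwoaf ryoc skw ssizo ile qgaq bbxd gjdy ixy emhq yuvw ogyhl dvztt
Hunk 2: at line 8 remove [gjdy,ixy] add [eph] -> 13 lines: pkitb wwoaf ryoc skw ssizo ile qgaq bbxd eph emhq yuvw ogyhl dvztt
Hunk 3: at line 11 remove [ogyhl] add [vfsni] -> 13 lines: pkitb wwoaf ryoc skw ssizo ile qgaq bbxd eph emhq yuvw vfsni dvztt
Hunk 4: at line 9 remove [emhq,yuvw,vfsni] add [dkati,yant,fksx] -> 13 lines: pkitb wwoaf ryoc skw ssizo ile qgaq bbxd eph dkati yant fksx dvztt
Hunk 5: at line 9 remove [dkati,yant] add [fjasb,yzz,emhnu] -> 14 lines: pkitb wwoaf ryoc skw ssizo ile qgaq bbxd eph fjasb yzz emhnu fksx dvztt
Hunk 6: at line 7 remove [bbxd,eph,fjasb] add [esx,goa,rmgpf] -> 14 lines: pkitb wwoaf ryoc skw ssizo ile qgaq esx goa rmgpf yzz emhnu fksx dvztt
Final line count: 14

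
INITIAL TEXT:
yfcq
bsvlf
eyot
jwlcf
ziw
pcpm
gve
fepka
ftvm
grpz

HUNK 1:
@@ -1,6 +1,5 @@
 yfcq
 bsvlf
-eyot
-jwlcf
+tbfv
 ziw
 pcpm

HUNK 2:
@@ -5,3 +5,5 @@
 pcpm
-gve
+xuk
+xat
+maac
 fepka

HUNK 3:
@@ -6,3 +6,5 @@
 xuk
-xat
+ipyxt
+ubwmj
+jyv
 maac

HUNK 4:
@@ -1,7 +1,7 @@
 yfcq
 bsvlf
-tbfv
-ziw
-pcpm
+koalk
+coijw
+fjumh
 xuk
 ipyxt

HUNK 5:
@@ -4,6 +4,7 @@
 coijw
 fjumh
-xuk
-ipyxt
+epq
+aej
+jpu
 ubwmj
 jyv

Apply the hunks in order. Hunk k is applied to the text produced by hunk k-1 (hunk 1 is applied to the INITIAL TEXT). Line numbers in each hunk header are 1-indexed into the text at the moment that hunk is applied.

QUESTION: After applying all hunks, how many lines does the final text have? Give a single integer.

Answer: 14

Derivation:
Hunk 1: at line 1 remove [eyot,jwlcf] add [tbfv] -> 9 lines: yfcq bsvlf tbfv ziw pcpm gve fepka ftvm grpz
Hunk 2: at line 5 remove [gve] add [xuk,xat,maac] -> 11 lines: yfcq bsvlf tbfv ziw pcpm xuk xat maac fepka ftvm grpz
Hunk 3: at line 6 remove [xat] add [ipyxt,ubwmj,jyv] -> 13 lines: yfcq bsvlf tbfv ziw pcpm xuk ipyxt ubwmj jyv maac fepka ftvm grpz
Hunk 4: at line 1 remove [tbfv,ziw,pcpm] add [koalk,coijw,fjumh] -> 13 lines: yfcq bsvlf koalk coijw fjumh xuk ipyxt ubwmj jyv maac fepka ftvm grpz
Hunk 5: at line 4 remove [xuk,ipyxt] add [epq,aej,jpu] -> 14 lines: yfcq bsvlf koalk coijw fjumh epq aej jpu ubwmj jyv maac fepka ftvm grpz
Final line count: 14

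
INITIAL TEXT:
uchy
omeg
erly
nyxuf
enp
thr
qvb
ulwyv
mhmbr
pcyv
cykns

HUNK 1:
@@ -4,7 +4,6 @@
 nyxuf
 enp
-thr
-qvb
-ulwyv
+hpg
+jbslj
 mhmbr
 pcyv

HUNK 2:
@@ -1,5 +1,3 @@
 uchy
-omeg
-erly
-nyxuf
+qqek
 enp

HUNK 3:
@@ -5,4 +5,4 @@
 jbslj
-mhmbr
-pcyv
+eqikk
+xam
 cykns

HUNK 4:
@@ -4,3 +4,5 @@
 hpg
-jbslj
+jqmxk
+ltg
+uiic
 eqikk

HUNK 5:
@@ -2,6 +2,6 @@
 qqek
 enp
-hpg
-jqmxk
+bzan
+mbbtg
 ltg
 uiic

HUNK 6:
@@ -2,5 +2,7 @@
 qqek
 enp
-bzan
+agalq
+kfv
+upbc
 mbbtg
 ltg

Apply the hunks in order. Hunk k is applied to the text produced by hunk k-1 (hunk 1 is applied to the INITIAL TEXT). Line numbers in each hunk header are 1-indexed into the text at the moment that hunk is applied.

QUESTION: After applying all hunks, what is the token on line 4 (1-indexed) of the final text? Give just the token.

Hunk 1: at line 4 remove [thr,qvb,ulwyv] add [hpg,jbslj] -> 10 lines: uchy omeg erly nyxuf enp hpg jbslj mhmbr pcyv cykns
Hunk 2: at line 1 remove [omeg,erly,nyxuf] add [qqek] -> 8 lines: uchy qqek enp hpg jbslj mhmbr pcyv cykns
Hunk 3: at line 5 remove [mhmbr,pcyv] add [eqikk,xam] -> 8 lines: uchy qqek enp hpg jbslj eqikk xam cykns
Hunk 4: at line 4 remove [jbslj] add [jqmxk,ltg,uiic] -> 10 lines: uchy qqek enp hpg jqmxk ltg uiic eqikk xam cykns
Hunk 5: at line 2 remove [hpg,jqmxk] add [bzan,mbbtg] -> 10 lines: uchy qqek enp bzan mbbtg ltg uiic eqikk xam cykns
Hunk 6: at line 2 remove [bzan] add [agalq,kfv,upbc] -> 12 lines: uchy qqek enp agalq kfv upbc mbbtg ltg uiic eqikk xam cykns
Final line 4: agalq

Answer: agalq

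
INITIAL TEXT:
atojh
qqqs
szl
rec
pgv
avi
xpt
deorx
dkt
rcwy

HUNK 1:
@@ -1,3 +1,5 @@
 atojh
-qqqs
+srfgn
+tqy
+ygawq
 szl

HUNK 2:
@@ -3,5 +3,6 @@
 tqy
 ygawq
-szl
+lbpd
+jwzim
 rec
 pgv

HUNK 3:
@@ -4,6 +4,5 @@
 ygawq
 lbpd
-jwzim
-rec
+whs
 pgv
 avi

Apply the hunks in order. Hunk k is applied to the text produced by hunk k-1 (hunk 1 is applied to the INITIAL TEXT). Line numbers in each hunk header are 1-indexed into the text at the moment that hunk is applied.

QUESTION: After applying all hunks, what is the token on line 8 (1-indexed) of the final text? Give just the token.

Answer: avi

Derivation:
Hunk 1: at line 1 remove [qqqs] add [srfgn,tqy,ygawq] -> 12 lines: atojh srfgn tqy ygawq szl rec pgv avi xpt deorx dkt rcwy
Hunk 2: at line 3 remove [szl] add [lbpd,jwzim] -> 13 lines: atojh srfgn tqy ygawq lbpd jwzim rec pgv avi xpt deorx dkt rcwy
Hunk 3: at line 4 remove [jwzim,rec] add [whs] -> 12 lines: atojh srfgn tqy ygawq lbpd whs pgv avi xpt deorx dkt rcwy
Final line 8: avi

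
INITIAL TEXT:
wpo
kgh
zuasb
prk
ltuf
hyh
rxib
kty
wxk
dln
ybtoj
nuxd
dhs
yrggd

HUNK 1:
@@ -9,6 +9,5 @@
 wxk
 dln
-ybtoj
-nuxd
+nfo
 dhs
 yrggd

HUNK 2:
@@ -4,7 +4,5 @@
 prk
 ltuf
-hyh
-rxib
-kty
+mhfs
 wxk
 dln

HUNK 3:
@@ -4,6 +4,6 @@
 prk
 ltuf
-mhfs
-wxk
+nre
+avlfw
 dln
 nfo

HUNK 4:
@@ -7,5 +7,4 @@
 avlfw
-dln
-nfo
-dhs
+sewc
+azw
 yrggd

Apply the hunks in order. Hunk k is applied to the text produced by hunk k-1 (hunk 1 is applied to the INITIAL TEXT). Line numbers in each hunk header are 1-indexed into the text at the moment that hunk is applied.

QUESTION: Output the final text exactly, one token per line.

Answer: wpo
kgh
zuasb
prk
ltuf
nre
avlfw
sewc
azw
yrggd

Derivation:
Hunk 1: at line 9 remove [ybtoj,nuxd] add [nfo] -> 13 lines: wpo kgh zuasb prk ltuf hyh rxib kty wxk dln nfo dhs yrggd
Hunk 2: at line 4 remove [hyh,rxib,kty] add [mhfs] -> 11 lines: wpo kgh zuasb prk ltuf mhfs wxk dln nfo dhs yrggd
Hunk 3: at line 4 remove [mhfs,wxk] add [nre,avlfw] -> 11 lines: wpo kgh zuasb prk ltuf nre avlfw dln nfo dhs yrggd
Hunk 4: at line 7 remove [dln,nfo,dhs] add [sewc,azw] -> 10 lines: wpo kgh zuasb prk ltuf nre avlfw sewc azw yrggd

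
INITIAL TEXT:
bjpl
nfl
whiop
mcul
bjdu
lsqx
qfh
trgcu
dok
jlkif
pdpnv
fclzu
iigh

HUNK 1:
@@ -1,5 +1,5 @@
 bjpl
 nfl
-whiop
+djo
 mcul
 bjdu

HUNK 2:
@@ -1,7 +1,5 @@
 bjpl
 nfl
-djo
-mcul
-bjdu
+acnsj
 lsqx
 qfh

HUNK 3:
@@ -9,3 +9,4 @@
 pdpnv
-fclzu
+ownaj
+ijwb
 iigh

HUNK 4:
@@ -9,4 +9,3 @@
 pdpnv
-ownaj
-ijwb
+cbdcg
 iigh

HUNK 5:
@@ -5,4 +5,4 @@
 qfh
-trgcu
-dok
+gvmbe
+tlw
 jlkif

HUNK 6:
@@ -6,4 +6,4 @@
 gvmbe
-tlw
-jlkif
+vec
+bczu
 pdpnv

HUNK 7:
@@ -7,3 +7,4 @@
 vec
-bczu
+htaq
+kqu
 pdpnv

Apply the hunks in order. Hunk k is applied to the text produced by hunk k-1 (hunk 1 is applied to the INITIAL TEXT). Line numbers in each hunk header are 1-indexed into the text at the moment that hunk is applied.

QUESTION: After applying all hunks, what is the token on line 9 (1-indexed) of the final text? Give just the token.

Answer: kqu

Derivation:
Hunk 1: at line 1 remove [whiop] add [djo] -> 13 lines: bjpl nfl djo mcul bjdu lsqx qfh trgcu dok jlkif pdpnv fclzu iigh
Hunk 2: at line 1 remove [djo,mcul,bjdu] add [acnsj] -> 11 lines: bjpl nfl acnsj lsqx qfh trgcu dok jlkif pdpnv fclzu iigh
Hunk 3: at line 9 remove [fclzu] add [ownaj,ijwb] -> 12 lines: bjpl nfl acnsj lsqx qfh trgcu dok jlkif pdpnv ownaj ijwb iigh
Hunk 4: at line 9 remove [ownaj,ijwb] add [cbdcg] -> 11 lines: bjpl nfl acnsj lsqx qfh trgcu dok jlkif pdpnv cbdcg iigh
Hunk 5: at line 5 remove [trgcu,dok] add [gvmbe,tlw] -> 11 lines: bjpl nfl acnsj lsqx qfh gvmbe tlw jlkif pdpnv cbdcg iigh
Hunk 6: at line 6 remove [tlw,jlkif] add [vec,bczu] -> 11 lines: bjpl nfl acnsj lsqx qfh gvmbe vec bczu pdpnv cbdcg iigh
Hunk 7: at line 7 remove [bczu] add [htaq,kqu] -> 12 lines: bjpl nfl acnsj lsqx qfh gvmbe vec htaq kqu pdpnv cbdcg iigh
Final line 9: kqu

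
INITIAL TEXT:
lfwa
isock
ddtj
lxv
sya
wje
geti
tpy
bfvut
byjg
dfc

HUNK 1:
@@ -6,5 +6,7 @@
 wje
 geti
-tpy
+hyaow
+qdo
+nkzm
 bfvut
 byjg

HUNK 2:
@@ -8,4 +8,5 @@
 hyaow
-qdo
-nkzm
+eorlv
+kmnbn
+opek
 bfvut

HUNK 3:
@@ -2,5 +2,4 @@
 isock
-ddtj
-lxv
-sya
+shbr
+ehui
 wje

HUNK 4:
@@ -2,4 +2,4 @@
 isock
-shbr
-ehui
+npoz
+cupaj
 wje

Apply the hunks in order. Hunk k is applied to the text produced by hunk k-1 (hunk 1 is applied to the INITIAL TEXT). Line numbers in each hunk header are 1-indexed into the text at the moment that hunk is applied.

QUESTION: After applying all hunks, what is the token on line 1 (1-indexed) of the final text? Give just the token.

Hunk 1: at line 6 remove [tpy] add [hyaow,qdo,nkzm] -> 13 lines: lfwa isock ddtj lxv sya wje geti hyaow qdo nkzm bfvut byjg dfc
Hunk 2: at line 8 remove [qdo,nkzm] add [eorlv,kmnbn,opek] -> 14 lines: lfwa isock ddtj lxv sya wje geti hyaow eorlv kmnbn opek bfvut byjg dfc
Hunk 3: at line 2 remove [ddtj,lxv,sya] add [shbr,ehui] -> 13 lines: lfwa isock shbr ehui wje geti hyaow eorlv kmnbn opek bfvut byjg dfc
Hunk 4: at line 2 remove [shbr,ehui] add [npoz,cupaj] -> 13 lines: lfwa isock npoz cupaj wje geti hyaow eorlv kmnbn opek bfvut byjg dfc
Final line 1: lfwa

Answer: lfwa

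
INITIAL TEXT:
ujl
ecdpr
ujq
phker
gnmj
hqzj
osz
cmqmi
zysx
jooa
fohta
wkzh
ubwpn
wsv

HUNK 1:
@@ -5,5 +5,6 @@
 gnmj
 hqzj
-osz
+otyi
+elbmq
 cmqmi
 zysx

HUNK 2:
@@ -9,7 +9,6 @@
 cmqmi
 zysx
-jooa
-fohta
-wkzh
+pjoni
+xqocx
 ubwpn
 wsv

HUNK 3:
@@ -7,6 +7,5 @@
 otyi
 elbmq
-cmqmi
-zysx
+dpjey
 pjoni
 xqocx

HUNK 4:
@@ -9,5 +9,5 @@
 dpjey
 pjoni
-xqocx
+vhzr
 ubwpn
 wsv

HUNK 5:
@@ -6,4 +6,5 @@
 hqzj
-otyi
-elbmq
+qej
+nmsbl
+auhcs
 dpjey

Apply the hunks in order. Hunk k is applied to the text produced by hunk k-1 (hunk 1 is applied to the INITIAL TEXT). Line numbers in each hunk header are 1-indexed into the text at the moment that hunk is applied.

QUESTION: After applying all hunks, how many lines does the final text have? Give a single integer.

Hunk 1: at line 5 remove [osz] add [otyi,elbmq] -> 15 lines: ujl ecdpr ujq phker gnmj hqzj otyi elbmq cmqmi zysx jooa fohta wkzh ubwpn wsv
Hunk 2: at line 9 remove [jooa,fohta,wkzh] add [pjoni,xqocx] -> 14 lines: ujl ecdpr ujq phker gnmj hqzj otyi elbmq cmqmi zysx pjoni xqocx ubwpn wsv
Hunk 3: at line 7 remove [cmqmi,zysx] add [dpjey] -> 13 lines: ujl ecdpr ujq phker gnmj hqzj otyi elbmq dpjey pjoni xqocx ubwpn wsv
Hunk 4: at line 9 remove [xqocx] add [vhzr] -> 13 lines: ujl ecdpr ujq phker gnmj hqzj otyi elbmq dpjey pjoni vhzr ubwpn wsv
Hunk 5: at line 6 remove [otyi,elbmq] add [qej,nmsbl,auhcs] -> 14 lines: ujl ecdpr ujq phker gnmj hqzj qej nmsbl auhcs dpjey pjoni vhzr ubwpn wsv
Final line count: 14

Answer: 14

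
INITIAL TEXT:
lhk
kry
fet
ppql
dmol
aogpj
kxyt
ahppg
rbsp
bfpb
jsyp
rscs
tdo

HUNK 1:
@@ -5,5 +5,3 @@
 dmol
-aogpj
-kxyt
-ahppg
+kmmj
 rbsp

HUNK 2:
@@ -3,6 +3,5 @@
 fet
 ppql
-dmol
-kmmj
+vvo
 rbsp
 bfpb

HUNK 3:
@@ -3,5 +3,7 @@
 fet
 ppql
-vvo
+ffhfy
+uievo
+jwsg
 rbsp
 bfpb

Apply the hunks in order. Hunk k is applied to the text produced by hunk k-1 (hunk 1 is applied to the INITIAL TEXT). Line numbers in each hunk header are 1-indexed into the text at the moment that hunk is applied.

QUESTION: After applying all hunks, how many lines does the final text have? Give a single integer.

Answer: 12

Derivation:
Hunk 1: at line 5 remove [aogpj,kxyt,ahppg] add [kmmj] -> 11 lines: lhk kry fet ppql dmol kmmj rbsp bfpb jsyp rscs tdo
Hunk 2: at line 3 remove [dmol,kmmj] add [vvo] -> 10 lines: lhk kry fet ppql vvo rbsp bfpb jsyp rscs tdo
Hunk 3: at line 3 remove [vvo] add [ffhfy,uievo,jwsg] -> 12 lines: lhk kry fet ppql ffhfy uievo jwsg rbsp bfpb jsyp rscs tdo
Final line count: 12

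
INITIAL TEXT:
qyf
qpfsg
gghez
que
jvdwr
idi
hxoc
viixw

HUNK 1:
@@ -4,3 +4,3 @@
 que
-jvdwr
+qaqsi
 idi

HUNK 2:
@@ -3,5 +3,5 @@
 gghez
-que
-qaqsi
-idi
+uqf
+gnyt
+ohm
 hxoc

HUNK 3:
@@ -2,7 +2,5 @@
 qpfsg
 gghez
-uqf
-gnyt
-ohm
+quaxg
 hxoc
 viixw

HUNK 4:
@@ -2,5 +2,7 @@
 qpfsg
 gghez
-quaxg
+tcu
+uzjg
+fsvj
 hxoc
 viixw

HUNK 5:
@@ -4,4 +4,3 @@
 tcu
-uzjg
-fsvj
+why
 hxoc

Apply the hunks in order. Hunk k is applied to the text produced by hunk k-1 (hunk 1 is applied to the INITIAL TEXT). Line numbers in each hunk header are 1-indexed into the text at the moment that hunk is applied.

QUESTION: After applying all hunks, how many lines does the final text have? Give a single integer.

Answer: 7

Derivation:
Hunk 1: at line 4 remove [jvdwr] add [qaqsi] -> 8 lines: qyf qpfsg gghez que qaqsi idi hxoc viixw
Hunk 2: at line 3 remove [que,qaqsi,idi] add [uqf,gnyt,ohm] -> 8 lines: qyf qpfsg gghez uqf gnyt ohm hxoc viixw
Hunk 3: at line 2 remove [uqf,gnyt,ohm] add [quaxg] -> 6 lines: qyf qpfsg gghez quaxg hxoc viixw
Hunk 4: at line 2 remove [quaxg] add [tcu,uzjg,fsvj] -> 8 lines: qyf qpfsg gghez tcu uzjg fsvj hxoc viixw
Hunk 5: at line 4 remove [uzjg,fsvj] add [why] -> 7 lines: qyf qpfsg gghez tcu why hxoc viixw
Final line count: 7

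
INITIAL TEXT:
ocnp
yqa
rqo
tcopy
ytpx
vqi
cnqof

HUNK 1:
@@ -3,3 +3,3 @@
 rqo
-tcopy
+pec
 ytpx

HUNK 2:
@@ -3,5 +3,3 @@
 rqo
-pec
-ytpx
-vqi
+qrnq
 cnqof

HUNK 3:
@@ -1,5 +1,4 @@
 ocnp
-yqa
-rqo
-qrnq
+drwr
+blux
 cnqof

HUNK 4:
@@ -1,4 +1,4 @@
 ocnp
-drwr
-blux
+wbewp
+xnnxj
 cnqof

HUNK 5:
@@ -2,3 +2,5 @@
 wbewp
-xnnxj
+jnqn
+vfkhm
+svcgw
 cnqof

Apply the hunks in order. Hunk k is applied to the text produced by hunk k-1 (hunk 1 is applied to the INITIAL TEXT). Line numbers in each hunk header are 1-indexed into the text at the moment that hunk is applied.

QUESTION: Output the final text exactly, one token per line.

Hunk 1: at line 3 remove [tcopy] add [pec] -> 7 lines: ocnp yqa rqo pec ytpx vqi cnqof
Hunk 2: at line 3 remove [pec,ytpx,vqi] add [qrnq] -> 5 lines: ocnp yqa rqo qrnq cnqof
Hunk 3: at line 1 remove [yqa,rqo,qrnq] add [drwr,blux] -> 4 lines: ocnp drwr blux cnqof
Hunk 4: at line 1 remove [drwr,blux] add [wbewp,xnnxj] -> 4 lines: ocnp wbewp xnnxj cnqof
Hunk 5: at line 2 remove [xnnxj] add [jnqn,vfkhm,svcgw] -> 6 lines: ocnp wbewp jnqn vfkhm svcgw cnqof

Answer: ocnp
wbewp
jnqn
vfkhm
svcgw
cnqof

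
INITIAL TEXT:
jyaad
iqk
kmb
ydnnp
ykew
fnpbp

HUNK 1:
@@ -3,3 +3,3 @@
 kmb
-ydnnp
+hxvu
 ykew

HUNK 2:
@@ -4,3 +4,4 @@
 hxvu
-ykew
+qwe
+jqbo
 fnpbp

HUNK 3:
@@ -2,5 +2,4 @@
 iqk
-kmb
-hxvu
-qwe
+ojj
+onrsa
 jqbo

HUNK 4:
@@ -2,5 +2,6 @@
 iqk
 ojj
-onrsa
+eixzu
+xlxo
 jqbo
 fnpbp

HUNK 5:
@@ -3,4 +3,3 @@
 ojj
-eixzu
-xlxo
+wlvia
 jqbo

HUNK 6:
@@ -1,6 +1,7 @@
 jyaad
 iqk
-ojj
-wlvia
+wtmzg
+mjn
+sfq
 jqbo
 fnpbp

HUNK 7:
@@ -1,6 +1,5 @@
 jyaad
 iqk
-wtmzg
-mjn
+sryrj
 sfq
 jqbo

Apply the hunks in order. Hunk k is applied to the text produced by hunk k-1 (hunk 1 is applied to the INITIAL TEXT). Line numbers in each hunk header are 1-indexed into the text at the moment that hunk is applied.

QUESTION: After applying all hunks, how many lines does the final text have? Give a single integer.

Hunk 1: at line 3 remove [ydnnp] add [hxvu] -> 6 lines: jyaad iqk kmb hxvu ykew fnpbp
Hunk 2: at line 4 remove [ykew] add [qwe,jqbo] -> 7 lines: jyaad iqk kmb hxvu qwe jqbo fnpbp
Hunk 3: at line 2 remove [kmb,hxvu,qwe] add [ojj,onrsa] -> 6 lines: jyaad iqk ojj onrsa jqbo fnpbp
Hunk 4: at line 2 remove [onrsa] add [eixzu,xlxo] -> 7 lines: jyaad iqk ojj eixzu xlxo jqbo fnpbp
Hunk 5: at line 3 remove [eixzu,xlxo] add [wlvia] -> 6 lines: jyaad iqk ojj wlvia jqbo fnpbp
Hunk 6: at line 1 remove [ojj,wlvia] add [wtmzg,mjn,sfq] -> 7 lines: jyaad iqk wtmzg mjn sfq jqbo fnpbp
Hunk 7: at line 1 remove [wtmzg,mjn] add [sryrj] -> 6 lines: jyaad iqk sryrj sfq jqbo fnpbp
Final line count: 6

Answer: 6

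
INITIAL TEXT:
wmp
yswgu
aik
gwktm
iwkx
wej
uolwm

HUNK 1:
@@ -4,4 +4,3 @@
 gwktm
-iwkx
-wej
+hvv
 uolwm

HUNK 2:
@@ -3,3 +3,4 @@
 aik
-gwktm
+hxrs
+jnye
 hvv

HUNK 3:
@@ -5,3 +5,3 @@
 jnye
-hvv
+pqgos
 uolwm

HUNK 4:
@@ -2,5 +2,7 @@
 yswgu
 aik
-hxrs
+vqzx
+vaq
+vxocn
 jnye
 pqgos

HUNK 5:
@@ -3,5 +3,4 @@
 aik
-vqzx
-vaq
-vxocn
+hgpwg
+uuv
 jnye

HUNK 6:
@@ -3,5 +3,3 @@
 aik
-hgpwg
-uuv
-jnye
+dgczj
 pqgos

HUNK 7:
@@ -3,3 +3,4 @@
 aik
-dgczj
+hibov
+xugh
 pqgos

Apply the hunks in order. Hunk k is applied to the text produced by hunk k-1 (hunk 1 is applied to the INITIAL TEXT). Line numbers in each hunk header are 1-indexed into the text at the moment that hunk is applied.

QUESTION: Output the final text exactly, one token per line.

Answer: wmp
yswgu
aik
hibov
xugh
pqgos
uolwm

Derivation:
Hunk 1: at line 4 remove [iwkx,wej] add [hvv] -> 6 lines: wmp yswgu aik gwktm hvv uolwm
Hunk 2: at line 3 remove [gwktm] add [hxrs,jnye] -> 7 lines: wmp yswgu aik hxrs jnye hvv uolwm
Hunk 3: at line 5 remove [hvv] add [pqgos] -> 7 lines: wmp yswgu aik hxrs jnye pqgos uolwm
Hunk 4: at line 2 remove [hxrs] add [vqzx,vaq,vxocn] -> 9 lines: wmp yswgu aik vqzx vaq vxocn jnye pqgos uolwm
Hunk 5: at line 3 remove [vqzx,vaq,vxocn] add [hgpwg,uuv] -> 8 lines: wmp yswgu aik hgpwg uuv jnye pqgos uolwm
Hunk 6: at line 3 remove [hgpwg,uuv,jnye] add [dgczj] -> 6 lines: wmp yswgu aik dgczj pqgos uolwm
Hunk 7: at line 3 remove [dgczj] add [hibov,xugh] -> 7 lines: wmp yswgu aik hibov xugh pqgos uolwm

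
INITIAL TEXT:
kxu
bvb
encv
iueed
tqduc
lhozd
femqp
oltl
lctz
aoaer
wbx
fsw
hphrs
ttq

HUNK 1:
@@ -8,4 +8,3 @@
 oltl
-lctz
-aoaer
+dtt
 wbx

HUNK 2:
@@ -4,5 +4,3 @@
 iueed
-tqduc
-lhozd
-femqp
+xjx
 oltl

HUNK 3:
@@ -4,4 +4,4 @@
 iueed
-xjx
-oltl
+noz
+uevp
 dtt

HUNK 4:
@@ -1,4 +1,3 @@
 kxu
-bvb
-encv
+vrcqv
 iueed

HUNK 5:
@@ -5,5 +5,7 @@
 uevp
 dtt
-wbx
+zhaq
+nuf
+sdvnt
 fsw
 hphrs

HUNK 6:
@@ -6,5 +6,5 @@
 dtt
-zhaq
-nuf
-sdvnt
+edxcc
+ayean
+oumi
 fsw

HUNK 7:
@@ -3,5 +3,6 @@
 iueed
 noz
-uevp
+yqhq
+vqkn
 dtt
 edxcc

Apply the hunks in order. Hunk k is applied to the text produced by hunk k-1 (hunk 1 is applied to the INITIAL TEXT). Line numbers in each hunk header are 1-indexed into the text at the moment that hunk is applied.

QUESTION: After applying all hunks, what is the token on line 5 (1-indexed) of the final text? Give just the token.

Answer: yqhq

Derivation:
Hunk 1: at line 8 remove [lctz,aoaer] add [dtt] -> 13 lines: kxu bvb encv iueed tqduc lhozd femqp oltl dtt wbx fsw hphrs ttq
Hunk 2: at line 4 remove [tqduc,lhozd,femqp] add [xjx] -> 11 lines: kxu bvb encv iueed xjx oltl dtt wbx fsw hphrs ttq
Hunk 3: at line 4 remove [xjx,oltl] add [noz,uevp] -> 11 lines: kxu bvb encv iueed noz uevp dtt wbx fsw hphrs ttq
Hunk 4: at line 1 remove [bvb,encv] add [vrcqv] -> 10 lines: kxu vrcqv iueed noz uevp dtt wbx fsw hphrs ttq
Hunk 5: at line 5 remove [wbx] add [zhaq,nuf,sdvnt] -> 12 lines: kxu vrcqv iueed noz uevp dtt zhaq nuf sdvnt fsw hphrs ttq
Hunk 6: at line 6 remove [zhaq,nuf,sdvnt] add [edxcc,ayean,oumi] -> 12 lines: kxu vrcqv iueed noz uevp dtt edxcc ayean oumi fsw hphrs ttq
Hunk 7: at line 3 remove [uevp] add [yqhq,vqkn] -> 13 lines: kxu vrcqv iueed noz yqhq vqkn dtt edxcc ayean oumi fsw hphrs ttq
Final line 5: yqhq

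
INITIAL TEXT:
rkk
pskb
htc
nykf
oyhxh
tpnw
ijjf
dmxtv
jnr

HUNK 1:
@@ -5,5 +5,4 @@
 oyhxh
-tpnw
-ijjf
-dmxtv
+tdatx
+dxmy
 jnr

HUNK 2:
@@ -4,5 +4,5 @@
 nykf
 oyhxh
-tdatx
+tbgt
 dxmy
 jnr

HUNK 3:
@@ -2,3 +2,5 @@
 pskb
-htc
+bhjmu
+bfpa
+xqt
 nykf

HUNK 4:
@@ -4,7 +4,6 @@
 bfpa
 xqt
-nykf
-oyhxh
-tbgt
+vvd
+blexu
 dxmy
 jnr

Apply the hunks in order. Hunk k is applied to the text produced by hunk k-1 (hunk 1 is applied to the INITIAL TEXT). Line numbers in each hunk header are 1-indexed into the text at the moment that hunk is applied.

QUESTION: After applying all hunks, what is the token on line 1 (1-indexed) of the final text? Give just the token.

Answer: rkk

Derivation:
Hunk 1: at line 5 remove [tpnw,ijjf,dmxtv] add [tdatx,dxmy] -> 8 lines: rkk pskb htc nykf oyhxh tdatx dxmy jnr
Hunk 2: at line 4 remove [tdatx] add [tbgt] -> 8 lines: rkk pskb htc nykf oyhxh tbgt dxmy jnr
Hunk 3: at line 2 remove [htc] add [bhjmu,bfpa,xqt] -> 10 lines: rkk pskb bhjmu bfpa xqt nykf oyhxh tbgt dxmy jnr
Hunk 4: at line 4 remove [nykf,oyhxh,tbgt] add [vvd,blexu] -> 9 lines: rkk pskb bhjmu bfpa xqt vvd blexu dxmy jnr
Final line 1: rkk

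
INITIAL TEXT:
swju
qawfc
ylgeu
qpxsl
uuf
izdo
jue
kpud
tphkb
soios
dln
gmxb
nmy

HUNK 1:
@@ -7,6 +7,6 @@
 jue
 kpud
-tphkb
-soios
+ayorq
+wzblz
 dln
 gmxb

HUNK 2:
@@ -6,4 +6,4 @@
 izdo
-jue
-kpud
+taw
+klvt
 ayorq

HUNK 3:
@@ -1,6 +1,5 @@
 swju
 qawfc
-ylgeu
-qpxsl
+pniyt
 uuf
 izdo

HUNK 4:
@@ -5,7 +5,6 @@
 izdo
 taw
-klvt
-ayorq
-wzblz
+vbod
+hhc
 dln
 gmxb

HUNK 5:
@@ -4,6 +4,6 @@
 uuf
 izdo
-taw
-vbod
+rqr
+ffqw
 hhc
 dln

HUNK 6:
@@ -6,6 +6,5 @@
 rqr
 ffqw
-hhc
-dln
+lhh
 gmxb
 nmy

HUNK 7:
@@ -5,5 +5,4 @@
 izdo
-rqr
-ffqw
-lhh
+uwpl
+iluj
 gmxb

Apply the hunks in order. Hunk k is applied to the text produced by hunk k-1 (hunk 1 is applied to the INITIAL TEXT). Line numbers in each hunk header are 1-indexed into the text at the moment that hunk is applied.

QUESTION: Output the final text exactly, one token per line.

Hunk 1: at line 7 remove [tphkb,soios] add [ayorq,wzblz] -> 13 lines: swju qawfc ylgeu qpxsl uuf izdo jue kpud ayorq wzblz dln gmxb nmy
Hunk 2: at line 6 remove [jue,kpud] add [taw,klvt] -> 13 lines: swju qawfc ylgeu qpxsl uuf izdo taw klvt ayorq wzblz dln gmxb nmy
Hunk 3: at line 1 remove [ylgeu,qpxsl] add [pniyt] -> 12 lines: swju qawfc pniyt uuf izdo taw klvt ayorq wzblz dln gmxb nmy
Hunk 4: at line 5 remove [klvt,ayorq,wzblz] add [vbod,hhc] -> 11 lines: swju qawfc pniyt uuf izdo taw vbod hhc dln gmxb nmy
Hunk 5: at line 4 remove [taw,vbod] add [rqr,ffqw] -> 11 lines: swju qawfc pniyt uuf izdo rqr ffqw hhc dln gmxb nmy
Hunk 6: at line 6 remove [hhc,dln] add [lhh] -> 10 lines: swju qawfc pniyt uuf izdo rqr ffqw lhh gmxb nmy
Hunk 7: at line 5 remove [rqr,ffqw,lhh] add [uwpl,iluj] -> 9 lines: swju qawfc pniyt uuf izdo uwpl iluj gmxb nmy

Answer: swju
qawfc
pniyt
uuf
izdo
uwpl
iluj
gmxb
nmy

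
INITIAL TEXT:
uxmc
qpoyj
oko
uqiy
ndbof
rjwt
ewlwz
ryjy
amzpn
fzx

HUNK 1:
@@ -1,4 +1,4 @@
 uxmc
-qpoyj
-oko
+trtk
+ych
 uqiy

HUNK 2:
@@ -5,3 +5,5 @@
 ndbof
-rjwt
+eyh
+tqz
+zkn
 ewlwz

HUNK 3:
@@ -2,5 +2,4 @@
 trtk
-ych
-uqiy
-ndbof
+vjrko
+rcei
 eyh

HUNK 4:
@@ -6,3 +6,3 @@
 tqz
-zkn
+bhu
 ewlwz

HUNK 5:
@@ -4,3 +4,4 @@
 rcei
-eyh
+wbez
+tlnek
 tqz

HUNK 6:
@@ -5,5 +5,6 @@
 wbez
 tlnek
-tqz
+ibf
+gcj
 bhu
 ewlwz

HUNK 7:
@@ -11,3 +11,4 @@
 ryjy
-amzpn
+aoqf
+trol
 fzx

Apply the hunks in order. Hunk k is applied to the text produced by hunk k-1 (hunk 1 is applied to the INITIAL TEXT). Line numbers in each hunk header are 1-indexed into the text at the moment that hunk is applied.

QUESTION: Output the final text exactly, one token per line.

Answer: uxmc
trtk
vjrko
rcei
wbez
tlnek
ibf
gcj
bhu
ewlwz
ryjy
aoqf
trol
fzx

Derivation:
Hunk 1: at line 1 remove [qpoyj,oko] add [trtk,ych] -> 10 lines: uxmc trtk ych uqiy ndbof rjwt ewlwz ryjy amzpn fzx
Hunk 2: at line 5 remove [rjwt] add [eyh,tqz,zkn] -> 12 lines: uxmc trtk ych uqiy ndbof eyh tqz zkn ewlwz ryjy amzpn fzx
Hunk 3: at line 2 remove [ych,uqiy,ndbof] add [vjrko,rcei] -> 11 lines: uxmc trtk vjrko rcei eyh tqz zkn ewlwz ryjy amzpn fzx
Hunk 4: at line 6 remove [zkn] add [bhu] -> 11 lines: uxmc trtk vjrko rcei eyh tqz bhu ewlwz ryjy amzpn fzx
Hunk 5: at line 4 remove [eyh] add [wbez,tlnek] -> 12 lines: uxmc trtk vjrko rcei wbez tlnek tqz bhu ewlwz ryjy amzpn fzx
Hunk 6: at line 5 remove [tqz] add [ibf,gcj] -> 13 lines: uxmc trtk vjrko rcei wbez tlnek ibf gcj bhu ewlwz ryjy amzpn fzx
Hunk 7: at line 11 remove [amzpn] add [aoqf,trol] -> 14 lines: uxmc trtk vjrko rcei wbez tlnek ibf gcj bhu ewlwz ryjy aoqf trol fzx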